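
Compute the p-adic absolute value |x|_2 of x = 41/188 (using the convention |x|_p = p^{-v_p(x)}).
|41/188|_2 = 4

Step 1 — compute v_2(x) by factoring powers of 2 out of the numerator and denominator: v_2(41/188) = -2. Step 2 — apply |x|_p = p^{-v_p(x)} = 2^{2} = 4.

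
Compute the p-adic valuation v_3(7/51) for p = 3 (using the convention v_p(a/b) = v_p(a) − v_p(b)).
v_3(7/51) = -1

Factor powers of 3 from the numerator and denominator of the reduced fraction: 7 = 3^0 · 7 and 51 = 3^1 · 17. Apply v_p(a/b) = v_p(a) − v_p(b): v_3(7/51) = 0 − 1 = -1.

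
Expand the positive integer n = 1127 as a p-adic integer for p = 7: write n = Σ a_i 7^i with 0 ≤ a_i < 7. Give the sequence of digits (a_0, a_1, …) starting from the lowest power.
(a_0, a_1, …) = (0, 0, 2, 3)

Repeated division by 7 gives the digits low-to-high: 1127 = 2·7^2 + 3·7^3. Digit sequence: (0, 0, 2, 3).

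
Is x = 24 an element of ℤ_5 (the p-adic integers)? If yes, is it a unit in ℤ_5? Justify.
x ∈ ℤ_5^× (unit); v_5(x) = 0

ℤ_5 = {x ∈ ℚ_5 : v_5(x) ≥ 0} and ℤ_5^× = {x ∈ ℤ_5 : v_5(x) = 0}. Here v_5(24) = v_5(num) − v_5(den) = 0; compare against these criteria.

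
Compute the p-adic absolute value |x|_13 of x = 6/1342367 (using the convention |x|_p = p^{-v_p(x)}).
|6/1342367|_13 = 28561

Step 1 — compute v_13(x) by factoring powers of 13 out of the numerator and denominator: v_13(6/1342367) = -4. Step 2 — apply |x|_p = p^{-v_p(x)} = 13^{4} = 28561.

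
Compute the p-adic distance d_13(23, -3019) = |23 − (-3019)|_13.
d_13(23, -3019) = 1/169

Step 1 — x − y = 23 − (-3019) = 3042. Step 2 — v_13(3042) = 2 (factor: 3042 = (13^2 · 18); the sign does not affect v_p). Step 3 — |x − y|_13 = 13^{-2} = 1/169.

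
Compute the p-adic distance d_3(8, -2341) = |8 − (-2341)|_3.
d_3(8, -2341) = 1/81

Step 1 — x − y = 8 − (-2341) = 2349. Step 2 — v_3(2349) = 4 (factor: 2349 = (3^4 · 29); the sign does not affect v_p). Step 3 — |x − y|_3 = 3^{-4} = 1/81.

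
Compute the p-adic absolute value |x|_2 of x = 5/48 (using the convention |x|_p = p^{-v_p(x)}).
|5/48|_2 = 16

Step 1 — compute v_2(x) by factoring powers of 2 out of the numerator and denominator: v_2(5/48) = -4. Step 2 — apply |x|_p = p^{-v_p(x)} = 2^{4} = 16.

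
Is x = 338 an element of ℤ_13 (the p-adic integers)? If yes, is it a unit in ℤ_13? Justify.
x ∈ ℤ_13 but not a unit; v_13(x) = 2 > 0

ℤ_13 = {x ∈ ℚ_13 : v_13(x) ≥ 0} and ℤ_13^× = {x ∈ ℤ_13 : v_13(x) = 0}. Here v_13(338) = v_13(num) − v_13(den) = 2; compare against these criteria.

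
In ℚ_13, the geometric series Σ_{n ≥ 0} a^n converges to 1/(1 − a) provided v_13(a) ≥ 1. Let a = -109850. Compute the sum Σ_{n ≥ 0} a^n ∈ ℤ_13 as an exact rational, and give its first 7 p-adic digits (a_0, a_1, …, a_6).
Σ a^n = 1/(1 − a) = 1/109851;  first 7 digits = (1, 0, 0, 2, 9, 12, 3)

v_13(a) = 3 ≥ 1, so the series converges in ℤ_13 to 1/(1 − a) = 1/(1 − (-109850)) = 1/109851. Expand this rational in ℤ_13: compute digits iteratively via d_i = x_i mod 13, x_{i+1} = (x_i − d_i)/13. The first 7 digits are (1, 0, 0, 2, 9, 12, 3).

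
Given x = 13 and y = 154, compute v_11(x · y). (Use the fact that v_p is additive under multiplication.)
v_11(2002) = 1

v_p(x) = 0 (factor: 13 = 11^0 · 13); v_p(y) = 1 (factor: 154 = 11^1 · 14). Additivity: v_p(xy) = v_p(x) + v_p(y) = 0 + 1 = 1. (Direct check: xy = 2002 = 11^1 · (182).)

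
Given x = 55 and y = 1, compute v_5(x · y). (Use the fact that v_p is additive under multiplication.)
v_5(55) = 1

v_p(x) = 1 (factor: 55 = 5^1 · 11); v_p(y) = 0 (factor: 1 = 5^0 · 1). Additivity: v_p(xy) = v_p(x) + v_p(y) = 1 + 0 = 1. (Direct check: xy = 55 = 5^1 · (11).)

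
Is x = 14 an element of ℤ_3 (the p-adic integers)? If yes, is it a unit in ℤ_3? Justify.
x ∈ ℤ_3^× (unit); v_3(x) = 0

ℤ_3 = {x ∈ ℚ_3 : v_3(x) ≥ 0} and ℤ_3^× = {x ∈ ℤ_3 : v_3(x) = 0}. Here v_3(14) = v_3(num) − v_3(den) = 0; compare against these criteria.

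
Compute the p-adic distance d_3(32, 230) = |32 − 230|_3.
d_3(32, 230) = 1/9

Step 1 — x − y = 32 − 230 = -198. Step 2 — v_3(-198) = 2 (factor: -198 = −(3^2 · 22); the sign does not affect v_p). Step 3 — |x − y|_3 = 3^{-2} = 1/9.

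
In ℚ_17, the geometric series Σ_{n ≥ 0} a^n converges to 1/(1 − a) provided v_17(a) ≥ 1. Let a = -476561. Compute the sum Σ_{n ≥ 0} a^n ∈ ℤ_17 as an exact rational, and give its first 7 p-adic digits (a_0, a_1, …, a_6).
Σ a^n = 1/(1 − a) = 1/476562;  first 7 digits = (1, 0, 0, 5, 11, 16, 7)

v_17(a) = 3 ≥ 1, so the series converges in ℤ_17 to 1/(1 − a) = 1/(1 − (-476561)) = 1/476562. Expand this rational in ℤ_17: compute digits iteratively via d_i = x_i mod 17, x_{i+1} = (x_i − d_i)/17. The first 7 digits are (1, 0, 0, 5, 11, 16, 7).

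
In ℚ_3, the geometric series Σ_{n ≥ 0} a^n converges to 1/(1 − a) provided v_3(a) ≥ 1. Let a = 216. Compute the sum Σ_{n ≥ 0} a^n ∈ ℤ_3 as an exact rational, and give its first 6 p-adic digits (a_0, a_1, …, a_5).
Σ a^n = 1/(1 − a) = -1/215;  first 6 digits = (1, 0, 0, 2, 2, 0)

v_3(a) = 3 ≥ 1, so the series converges in ℤ_3 to 1/(1 − a) = 1/(1 − 216) = -1/215. Expand this rational in ℤ_3: compute digits iteratively via d_i = x_i mod 3, x_{i+1} = (x_i − d_i)/3. The first 6 digits are (1, 0, 0, 2, 2, 0).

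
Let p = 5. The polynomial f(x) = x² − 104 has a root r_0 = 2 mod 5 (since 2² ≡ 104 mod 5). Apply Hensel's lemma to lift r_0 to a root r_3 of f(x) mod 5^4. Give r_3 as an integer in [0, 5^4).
r_3 = 27 (mod 625)

Hensel's recurrence: r_{i+1} = r_i − f(r_i)·(f′(r_i))^{-1} mod 5^{i+2}, with f′(x) = 2x. Iterate:
  r_0 = 2 (mod 5)
  r_1 = 2 (mod 25)
  r_2 = 27 (mod 125)
  r_3 = 27 (mod 625)
Final: r_3 = 27, and one checks f(r_3) ≡ 0 mod 5^4.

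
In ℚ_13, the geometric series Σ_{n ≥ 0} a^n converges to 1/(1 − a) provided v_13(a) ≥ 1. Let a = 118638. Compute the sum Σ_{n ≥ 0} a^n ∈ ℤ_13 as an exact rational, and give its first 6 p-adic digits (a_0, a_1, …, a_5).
Σ a^n = 1/(1 − a) = -1/118637;  first 6 digits = (1, 0, 0, 2, 4, 0)

v_13(a) = 3 ≥ 1, so the series converges in ℤ_13 to 1/(1 − a) = 1/(1 − 118638) = -1/118637. Expand this rational in ℤ_13: compute digits iteratively via d_i = x_i mod 13, x_{i+1} = (x_i − d_i)/13. The first 6 digits are (1, 0, 0, 2, 4, 0).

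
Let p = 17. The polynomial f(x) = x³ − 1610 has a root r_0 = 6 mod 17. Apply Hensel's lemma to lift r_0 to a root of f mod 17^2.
r_1 = 142 (mod 289)

Hensel: r_{i+1} = r_i − f(r_i)/f′(r_i) mod 17^{i+2}, where f′(x) = 3x². Iterate:
  r_0 = 6 (mod 17)
  r_1 = 142 (mod 289)
Final: r = 142 with f(r) ≡ 0 mod 17^2.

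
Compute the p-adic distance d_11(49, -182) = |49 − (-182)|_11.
d_11(49, -182) = 1/11

Step 1 — x − y = 49 − (-182) = 231. Step 2 — v_11(231) = 1 (factor: 231 = (11^1 · 21); the sign does not affect v_p). Step 3 — |x − y|_11 = 11^{-1} = 1/11.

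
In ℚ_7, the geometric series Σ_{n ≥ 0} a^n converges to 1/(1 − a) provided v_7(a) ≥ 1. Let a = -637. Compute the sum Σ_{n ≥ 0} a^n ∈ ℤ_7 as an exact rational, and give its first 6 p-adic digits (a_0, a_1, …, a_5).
Σ a^n = 1/(1 − a) = 1/638;  first 6 digits = (1, 0, 1, 5, 0, 3)

v_7(a) = 2 ≥ 1, so the series converges in ℤ_7 to 1/(1 − a) = 1/(1 − (-637)) = 1/638. Expand this rational in ℤ_7: compute digits iteratively via d_i = x_i mod 7, x_{i+1} = (x_i − d_i)/7. The first 6 digits are (1, 0, 1, 5, 0, 3).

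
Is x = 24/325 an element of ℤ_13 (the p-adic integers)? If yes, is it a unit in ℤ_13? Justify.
x ∉ ℤ_13 (v_13(x) = -1 < 0)

ℤ_13 = {x ∈ ℚ_13 : v_13(x) ≥ 0} and ℤ_13^× = {x ∈ ℤ_13 : v_13(x) = 0}. Here v_13(24/325) = v_13(num) − v_13(den) = -1; compare against these criteria.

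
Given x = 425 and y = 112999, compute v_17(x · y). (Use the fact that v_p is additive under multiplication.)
v_17(48024575) = 4

v_p(x) = 1 (factor: 425 = 17^1 · 25); v_p(y) = 3 (factor: 112999 = 17^3 · 23). Additivity: v_p(xy) = v_p(x) + v_p(y) = 1 + 3 = 4. (Direct check: xy = 48024575 = 17^4 · (575).)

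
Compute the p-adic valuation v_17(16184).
v_17(16184) = 2

v_17(n) is the largest exponent k such that 17^k divides n. Factor out: 16184 = 17^2 · 56. (Sign doesn't affect v_p.) So v_17(16184) = 2.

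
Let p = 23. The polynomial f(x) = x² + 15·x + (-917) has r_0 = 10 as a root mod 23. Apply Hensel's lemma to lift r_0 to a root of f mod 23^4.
r_3 = 109789 (mod 279841)

Hensel: r_{i+1} = r_i − f(r_i)·(f′(r_i))^{-1} mod 23^{i+2}, f′(x) = 2x + 15. Iterate:
  r_0 = 10 (mod 23)
  r_1 = 286 (mod 529)
  r_2 = 286 (mod 12167)
  r_3 = 109789 (mod 279841)
Final: r = 109789 satisfies f(r) ≡ 0 mod 23^4.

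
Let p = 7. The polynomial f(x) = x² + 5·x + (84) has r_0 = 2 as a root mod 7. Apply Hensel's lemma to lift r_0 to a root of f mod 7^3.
r_2 = 296 (mod 343)

Hensel: r_{i+1} = r_i − f(r_i)·(f′(r_i))^{-1} mod 7^{i+2}, f′(x) = 2x + 5. Iterate:
  r_0 = 2 (mod 7)
  r_1 = 2 (mod 49)
  r_2 = 296 (mod 343)
Final: r = 296 satisfies f(r) ≡ 0 mod 7^3.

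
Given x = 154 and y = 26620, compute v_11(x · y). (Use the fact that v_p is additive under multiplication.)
v_11(4099480) = 4

v_p(x) = 1 (factor: 154 = 11^1 · 14); v_p(y) = 3 (factor: 26620 = 11^3 · 20). Additivity: v_p(xy) = v_p(x) + v_p(y) = 1 + 3 = 4. (Direct check: xy = 4099480 = 11^4 · (280).)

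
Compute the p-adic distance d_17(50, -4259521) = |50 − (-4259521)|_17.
d_17(50, -4259521) = 1/1419857

Step 1 — x − y = 50 − (-4259521) = 4259571. Step 2 — v_17(4259571) = 5 (factor: 4259571 = (17^5 · 3); the sign does not affect v_p). Step 3 — |x − y|_17 = 17^{-5} = 1/1419857.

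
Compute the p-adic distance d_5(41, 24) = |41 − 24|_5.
d_5(41, 24) = 1

Step 1 — x − y = 41 − 24 = 17. Step 2 — v_5(17) = 0 (factor: 17 = (5^0 · 17); the sign does not affect v_p). Step 3 — |x − y|_5 = 5^{0} = 1.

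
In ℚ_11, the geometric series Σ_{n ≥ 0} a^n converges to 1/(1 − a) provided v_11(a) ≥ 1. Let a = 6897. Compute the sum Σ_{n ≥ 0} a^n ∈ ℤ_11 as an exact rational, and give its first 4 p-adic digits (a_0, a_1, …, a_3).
Σ a^n = 1/(1 − a) = -1/6896;  first 4 digits = (1, 0, 2, 5)

v_11(a) = 2 ≥ 1, so the series converges in ℤ_11 to 1/(1 − a) = 1/(1 − 6897) = -1/6896. Expand this rational in ℤ_11: compute digits iteratively via d_i = x_i mod 11, x_{i+1} = (x_i − d_i)/11. The first 4 digits are (1, 0, 2, 5).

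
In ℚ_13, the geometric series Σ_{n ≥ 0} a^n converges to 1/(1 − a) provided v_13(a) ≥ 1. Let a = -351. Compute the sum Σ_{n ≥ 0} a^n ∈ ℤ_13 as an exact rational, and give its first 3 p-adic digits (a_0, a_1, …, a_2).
Σ a^n = 1/(1 − a) = 1/352;  first 3 digits = (1, 12, 11)

v_13(a) = 1 ≥ 1, so the series converges in ℤ_13 to 1/(1 − a) = 1/(1 − (-351)) = 1/352. Expand this rational in ℤ_13: compute digits iteratively via d_i = x_i mod 13, x_{i+1} = (x_i − d_i)/13. The first 3 digits are (1, 12, 11).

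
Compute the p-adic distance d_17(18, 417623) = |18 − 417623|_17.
d_17(18, 417623) = 1/83521

Step 1 — x − y = 18 − 417623 = -417605. Step 2 — v_17(-417605) = 4 (factor: -417605 = −(17^4 · 5); the sign does not affect v_p). Step 3 — |x − y|_17 = 17^{-4} = 1/83521.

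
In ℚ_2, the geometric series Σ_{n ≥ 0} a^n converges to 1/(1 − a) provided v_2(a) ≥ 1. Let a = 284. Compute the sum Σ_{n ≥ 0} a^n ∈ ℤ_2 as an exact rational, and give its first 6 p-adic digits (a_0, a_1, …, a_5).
Σ a^n = 1/(1 − a) = -1/283;  first 6 digits = (1, 0, 1, 1, 0, 1)

v_2(a) = 2 ≥ 1, so the series converges in ℤ_2 to 1/(1 − a) = 1/(1 − 284) = -1/283. Expand this rational in ℤ_2: compute digits iteratively via d_i = x_i mod 2, x_{i+1} = (x_i − d_i)/2. The first 6 digits are (1, 0, 1, 1, 0, 1).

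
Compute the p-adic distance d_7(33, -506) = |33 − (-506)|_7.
d_7(33, -506) = 1/49

Step 1 — x − y = 33 − (-506) = 539. Step 2 — v_7(539) = 2 (factor: 539 = (7^2 · 11); the sign does not affect v_p). Step 3 — |x − y|_7 = 7^{-2} = 1/49.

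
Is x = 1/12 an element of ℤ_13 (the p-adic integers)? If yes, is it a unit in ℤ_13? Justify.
x ∈ ℤ_13^× (unit); v_13(x) = 0

ℤ_13 = {x ∈ ℚ_13 : v_13(x) ≥ 0} and ℤ_13^× = {x ∈ ℤ_13 : v_13(x) = 0}. Here v_13(1/12) = v_13(num) − v_13(den) = 0; compare against these criteria.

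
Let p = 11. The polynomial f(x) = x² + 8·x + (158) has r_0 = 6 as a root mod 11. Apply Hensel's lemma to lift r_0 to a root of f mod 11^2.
r_1 = 6 (mod 121)

Hensel: r_{i+1} = r_i − f(r_i)·(f′(r_i))^{-1} mod 11^{i+2}, f′(x) = 2x + 8. Iterate:
  r_0 = 6 (mod 11)
  r_1 = 6 (mod 121)
Final: r = 6 satisfies f(r) ≡ 0 mod 11^2.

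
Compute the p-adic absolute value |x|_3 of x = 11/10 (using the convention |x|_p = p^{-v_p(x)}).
|11/10|_3 = 1

Step 1 — compute v_3(x) by factoring powers of 3 out of the numerator and denominator: v_3(11/10) = 0. Step 2 — apply |x|_p = p^{-v_p(x)} = 3^{0} = 1.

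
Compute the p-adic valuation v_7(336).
v_7(336) = 1

v_7(n) is the largest exponent k such that 7^k divides n. Factor out: 336 = 7^1 · 48. (Sign doesn't affect v_p.) So v_7(336) = 1.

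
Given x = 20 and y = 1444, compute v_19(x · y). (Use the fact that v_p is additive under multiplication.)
v_19(28880) = 2

v_p(x) = 0 (factor: 20 = 19^0 · 20); v_p(y) = 2 (factor: 1444 = 19^2 · 4). Additivity: v_p(xy) = v_p(x) + v_p(y) = 0 + 2 = 2. (Direct check: xy = 28880 = 19^2 · (80).)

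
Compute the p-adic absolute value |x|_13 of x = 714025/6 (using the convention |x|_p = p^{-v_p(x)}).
|714025/6|_13 = 1/28561

Step 1 — compute v_13(x) by factoring powers of 13 out of the numerator and denominator: v_13(714025/6) = 4. Step 2 — apply |x|_p = p^{-v_p(x)} = 13^{-4} = 1/28561.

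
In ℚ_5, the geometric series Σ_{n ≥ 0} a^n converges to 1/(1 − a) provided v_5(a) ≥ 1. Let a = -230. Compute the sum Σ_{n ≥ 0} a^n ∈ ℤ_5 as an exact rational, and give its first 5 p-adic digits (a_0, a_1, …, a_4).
Σ a^n = 1/(1 − a) = 1/231;  first 5 digits = (1, 4, 1, 0, 3)

v_5(a) = 1 ≥ 1, so the series converges in ℤ_5 to 1/(1 − a) = 1/(1 − (-230)) = 1/231. Expand this rational in ℤ_5: compute digits iteratively via d_i = x_i mod 5, x_{i+1} = (x_i − d_i)/5. The first 5 digits are (1, 4, 1, 0, 3).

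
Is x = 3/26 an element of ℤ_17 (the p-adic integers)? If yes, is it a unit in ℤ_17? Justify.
x ∈ ℤ_17^× (unit); v_17(x) = 0

ℤ_17 = {x ∈ ℚ_17 : v_17(x) ≥ 0} and ℤ_17^× = {x ∈ ℤ_17 : v_17(x) = 0}. Here v_17(3/26) = v_17(num) − v_17(den) = 0; compare against these criteria.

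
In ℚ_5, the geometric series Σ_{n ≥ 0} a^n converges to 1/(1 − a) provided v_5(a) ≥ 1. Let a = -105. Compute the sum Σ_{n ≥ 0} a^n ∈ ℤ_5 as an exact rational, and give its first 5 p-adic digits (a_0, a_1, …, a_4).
Σ a^n = 1/(1 − a) = 1/106;  first 5 digits = (1, 4, 1, 1, 1)

v_5(a) = 1 ≥ 1, so the series converges in ℤ_5 to 1/(1 − a) = 1/(1 − (-105)) = 1/106. Expand this rational in ℤ_5: compute digits iteratively via d_i = x_i mod 5, x_{i+1} = (x_i − d_i)/5. The first 5 digits are (1, 4, 1, 1, 1).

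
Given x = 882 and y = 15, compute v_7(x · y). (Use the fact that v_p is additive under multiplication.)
v_7(13230) = 2

v_p(x) = 2 (factor: 882 = 7^2 · 18); v_p(y) = 0 (factor: 15 = 7^0 · 15). Additivity: v_p(xy) = v_p(x) + v_p(y) = 2 + 0 = 2. (Direct check: xy = 13230 = 7^2 · (270).)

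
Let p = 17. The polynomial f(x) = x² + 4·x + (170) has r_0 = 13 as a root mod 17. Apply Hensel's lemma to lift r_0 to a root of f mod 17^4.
r_3 = 29661 (mod 83521)

Hensel: r_{i+1} = r_i − f(r_i)·(f′(r_i))^{-1} mod 17^{i+2}, f′(x) = 2x + 4. Iterate:
  r_0 = 13 (mod 17)
  r_1 = 183 (mod 289)
  r_2 = 183 (mod 4913)
  r_3 = 29661 (mod 83521)
Final: r = 29661 satisfies f(r) ≡ 0 mod 17^4.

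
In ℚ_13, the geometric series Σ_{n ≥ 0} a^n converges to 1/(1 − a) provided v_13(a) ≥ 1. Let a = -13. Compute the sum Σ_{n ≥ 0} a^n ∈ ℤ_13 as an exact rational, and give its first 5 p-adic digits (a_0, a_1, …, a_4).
Σ a^n = 1/(1 − a) = 1/14;  first 5 digits = (1, 12, 0, 12, 0)

v_13(a) = 1 ≥ 1, so the series converges in ℤ_13 to 1/(1 − a) = 1/(1 − (-13)) = 1/14. Expand this rational in ℤ_13: compute digits iteratively via d_i = x_i mod 13, x_{i+1} = (x_i − d_i)/13. The first 5 digits are (1, 12, 0, 12, 0).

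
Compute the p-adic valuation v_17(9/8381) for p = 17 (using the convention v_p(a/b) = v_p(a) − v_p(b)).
v_17(9/8381) = -2

Factor powers of 17 from the numerator and denominator of the reduced fraction: 9 = 17^0 · 9 and 8381 = 17^2 · 29. Apply v_p(a/b) = v_p(a) − v_p(b): v_17(9/8381) = 0 − 2 = -2.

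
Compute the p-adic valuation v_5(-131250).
v_5(-131250) = 5

v_5(n) is the largest exponent k such that 5^k divides n. Factor out: -131250 = -5^5 · 42. (Sign doesn't affect v_p.) So v_5(-131250) = 5.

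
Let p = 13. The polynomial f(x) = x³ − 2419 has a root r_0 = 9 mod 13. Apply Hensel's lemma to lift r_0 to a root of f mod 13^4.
r_3 = 27049 (mod 28561)

Hensel: r_{i+1} = r_i − f(r_i)/f′(r_i) mod 13^{i+2}, where f′(x) = 3x². Iterate:
  r_0 = 9 (mod 13)
  r_1 = 9 (mod 169)
  r_2 = 685 (mod 2197)
  r_3 = 27049 (mod 28561)
Final: r = 27049 with f(r) ≡ 0 mod 13^4.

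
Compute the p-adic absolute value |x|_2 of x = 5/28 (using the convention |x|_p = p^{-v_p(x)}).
|5/28|_2 = 4

Step 1 — compute v_2(x) by factoring powers of 2 out of the numerator and denominator: v_2(5/28) = -2. Step 2 — apply |x|_p = p^{-v_p(x)} = 2^{2} = 4.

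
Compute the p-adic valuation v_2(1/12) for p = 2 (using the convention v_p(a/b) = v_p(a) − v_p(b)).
v_2(1/12) = -2

Factor powers of 2 from the numerator and denominator of the reduced fraction: 1 = 2^0 · 1 and 12 = 2^2 · 3. Apply v_p(a/b) = v_p(a) − v_p(b): v_2(1/12) = 0 − 2 = -2.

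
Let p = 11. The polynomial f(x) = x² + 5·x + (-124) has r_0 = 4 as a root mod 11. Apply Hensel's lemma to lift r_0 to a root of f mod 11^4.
r_3 = 169 (mod 14641)

Hensel: r_{i+1} = r_i − f(r_i)·(f′(r_i))^{-1} mod 11^{i+2}, f′(x) = 2x + 5. Iterate:
  r_0 = 4 (mod 11)
  r_1 = 48 (mod 121)
  r_2 = 169 (mod 1331)
  r_3 = 169 (mod 14641)
Final: r = 169 satisfies f(r) ≡ 0 mod 11^4.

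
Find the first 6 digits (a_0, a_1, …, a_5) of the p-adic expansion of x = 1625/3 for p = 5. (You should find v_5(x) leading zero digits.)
(a_0, …, a_5) = (0, 0, 0, 1, 4, 1)

v_5(1625/3) = 3, so a_0 = ... = a_2 = 0. Factor out: x = 5^3 · u with u = 13/3 a unit in ℤ_5. Expand u iteratively via a_{v+i} = u_i mod 5, u_{i+1} = (u_i − a_{v+i})/5:
  u_0 = 13/3;  a_3 = 1;  u_1 = (u_0 − 1)/5 = 2/3
  u_1 = 2/3;  a_4 = 4;  u_2 = (u_1 − 4)/5 = -2/3
  u_2 = -2/3;  a_5 = 1;  u_3 = (u_2 − 1)/5 = -1/3
Digits: (0, 0, 0, 1, 4, 1).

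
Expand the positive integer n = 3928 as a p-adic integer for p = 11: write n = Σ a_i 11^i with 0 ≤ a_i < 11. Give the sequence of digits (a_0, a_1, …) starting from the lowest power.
(a_0, a_1, …) = (1, 5, 10, 2)

Repeated division by 11 gives the digits low-to-high: 3928 = 1 + 5·11^1 + 10·11^2 + 2·11^3. Digit sequence: (1, 5, 10, 2).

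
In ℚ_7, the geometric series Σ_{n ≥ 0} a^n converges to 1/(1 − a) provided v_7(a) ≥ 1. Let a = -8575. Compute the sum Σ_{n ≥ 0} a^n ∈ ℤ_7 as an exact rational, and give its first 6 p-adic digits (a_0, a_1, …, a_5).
Σ a^n = 1/(1 − a) = 1/8576;  first 6 digits = (1, 0, 0, 3, 3, 6)

v_7(a) = 3 ≥ 1, so the series converges in ℤ_7 to 1/(1 − a) = 1/(1 − (-8575)) = 1/8576. Expand this rational in ℤ_7: compute digits iteratively via d_i = x_i mod 7, x_{i+1} = (x_i − d_i)/7. The first 6 digits are (1, 0, 0, 3, 3, 6).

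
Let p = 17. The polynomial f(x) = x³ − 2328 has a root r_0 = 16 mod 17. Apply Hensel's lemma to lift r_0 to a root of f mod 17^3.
r_2 = 2991 (mod 4913)

Hensel: r_{i+1} = r_i − f(r_i)/f′(r_i) mod 17^{i+2}, where f′(x) = 3x². Iterate:
  r_0 = 16 (mod 17)
  r_1 = 101 (mod 289)
  r_2 = 2991 (mod 4913)
Final: r = 2991 with f(r) ≡ 0 mod 17^3.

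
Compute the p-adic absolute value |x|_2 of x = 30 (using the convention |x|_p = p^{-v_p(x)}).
|30|_2 = 1/2

Step 1 — compute v_2(x) by factoring powers of 2 out of the numerator and denominator: v_2(30) = 1. Step 2 — apply |x|_p = p^{-v_p(x)} = 2^{-1} = 1/2.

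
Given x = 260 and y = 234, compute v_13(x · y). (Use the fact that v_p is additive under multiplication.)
v_13(60840) = 2

v_p(x) = 1 (factor: 260 = 13^1 · 20); v_p(y) = 1 (factor: 234 = 13^1 · 18). Additivity: v_p(xy) = v_p(x) + v_p(y) = 1 + 1 = 2. (Direct check: xy = 60840 = 13^2 · (360).)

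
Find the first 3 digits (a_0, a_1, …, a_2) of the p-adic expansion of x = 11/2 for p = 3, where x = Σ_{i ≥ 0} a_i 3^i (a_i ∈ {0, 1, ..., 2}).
(a_0, …, a_2) = (1, 0, 2)

v_3(11/2) = 0 (numerator and denominator both coprime to 3), so x ∈ ℤ_3^×. Compute digits iteratively via a_i = x_i mod 3, x_{i+1} = (x_i − a_i)/3, with x_0 = x:
  x_0 = 11/2;  a_0 = 1;  x_1 = (x_0 − 1)/3 = 3/2
  x_1 = 3/2;  a_1 = 0;  x_2 = (x_1 − 0)/3 = 1/2
  x_2 = 1/2;  a_2 = 2;  x_3 = (x_2 − 2)/3 = -1/2
Digits: (1, 0, 2).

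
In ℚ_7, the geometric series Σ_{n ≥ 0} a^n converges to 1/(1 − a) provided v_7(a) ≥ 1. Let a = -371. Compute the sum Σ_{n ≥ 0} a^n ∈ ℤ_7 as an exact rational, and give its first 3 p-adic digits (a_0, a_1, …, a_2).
Σ a^n = 1/(1 − a) = 1/372;  first 3 digits = (1, 3, 1)

v_7(a) = 1 ≥ 1, so the series converges in ℤ_7 to 1/(1 − a) = 1/(1 − (-371)) = 1/372. Expand this rational in ℤ_7: compute digits iteratively via d_i = x_i mod 7, x_{i+1} = (x_i − d_i)/7. The first 3 digits are (1, 3, 1).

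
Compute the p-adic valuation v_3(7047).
v_3(7047) = 5

v_3(n) is the largest exponent k such that 3^k divides n. Factor out: 7047 = 3^5 · 29. (Sign doesn't affect v_p.) So v_3(7047) = 5.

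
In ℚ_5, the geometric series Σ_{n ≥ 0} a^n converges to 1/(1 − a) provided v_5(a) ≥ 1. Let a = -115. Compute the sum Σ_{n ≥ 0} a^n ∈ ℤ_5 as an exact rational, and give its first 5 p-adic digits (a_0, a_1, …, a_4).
Σ a^n = 1/(1 − a) = 1/116;  first 5 digits = (1, 2, 4, 2, 3)

v_5(a) = 1 ≥ 1, so the series converges in ℤ_5 to 1/(1 − a) = 1/(1 − (-115)) = 1/116. Expand this rational in ℤ_5: compute digits iteratively via d_i = x_i mod 5, x_{i+1} = (x_i − d_i)/5. The first 5 digits are (1, 2, 4, 2, 3).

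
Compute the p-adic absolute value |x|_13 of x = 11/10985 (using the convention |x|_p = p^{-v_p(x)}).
|11/10985|_13 = 2197

Step 1 — compute v_13(x) by factoring powers of 13 out of the numerator and denominator: v_13(11/10985) = -3. Step 2 — apply |x|_p = p^{-v_p(x)} = 13^{3} = 2197.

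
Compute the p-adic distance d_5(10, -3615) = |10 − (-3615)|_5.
d_5(10, -3615) = 1/125

Step 1 — x − y = 10 − (-3615) = 3625. Step 2 — v_5(3625) = 3 (factor: 3625 = (5^3 · 29); the sign does not affect v_p). Step 3 — |x − y|_5 = 5^{-3} = 1/125.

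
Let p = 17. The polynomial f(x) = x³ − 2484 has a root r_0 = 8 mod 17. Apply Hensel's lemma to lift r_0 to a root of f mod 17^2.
r_1 = 229 (mod 289)

Hensel: r_{i+1} = r_i − f(r_i)/f′(r_i) mod 17^{i+2}, where f′(x) = 3x². Iterate:
  r_0 = 8 (mod 17)
  r_1 = 229 (mod 289)
Final: r = 229 with f(r) ≡ 0 mod 17^2.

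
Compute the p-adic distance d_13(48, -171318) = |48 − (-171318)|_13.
d_13(48, -171318) = 1/28561

Step 1 — x − y = 48 − (-171318) = 171366. Step 2 — v_13(171366) = 4 (factor: 171366 = (13^4 · 6); the sign does not affect v_p). Step 3 — |x − y|_13 = 13^{-4} = 1/28561.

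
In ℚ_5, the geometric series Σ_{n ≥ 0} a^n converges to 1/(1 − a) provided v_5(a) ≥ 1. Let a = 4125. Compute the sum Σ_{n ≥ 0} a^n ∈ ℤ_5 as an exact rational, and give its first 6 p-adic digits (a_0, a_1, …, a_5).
Σ a^n = 1/(1 − a) = -1/4124;  first 6 digits = (1, 0, 0, 3, 1, 1)

v_5(a) = 3 ≥ 1, so the series converges in ℤ_5 to 1/(1 − a) = 1/(1 − 4125) = -1/4124. Expand this rational in ℤ_5: compute digits iteratively via d_i = x_i mod 5, x_{i+1} = (x_i − d_i)/5. The first 6 digits are (1, 0, 0, 3, 1, 1).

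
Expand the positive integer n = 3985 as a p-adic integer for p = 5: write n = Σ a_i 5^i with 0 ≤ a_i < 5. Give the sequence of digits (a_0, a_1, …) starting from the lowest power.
(a_0, a_1, …) = (0, 2, 4, 1, 1, 1)

Repeated division by 5 gives the digits low-to-high: 3985 = 2·5^1 + 4·5^2 + 1·5^3 + 1·5^4 + 1·5^5. Digit sequence: (0, 2, 4, 1, 1, 1).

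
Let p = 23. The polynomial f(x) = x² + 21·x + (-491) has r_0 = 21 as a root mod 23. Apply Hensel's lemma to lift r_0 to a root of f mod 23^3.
r_2 = 10049 (mod 12167)

Hensel: r_{i+1} = r_i − f(r_i)·(f′(r_i))^{-1} mod 23^{i+2}, f′(x) = 2x + 21. Iterate:
  r_0 = 21 (mod 23)
  r_1 = 527 (mod 529)
  r_2 = 10049 (mod 12167)
Final: r = 10049 satisfies f(r) ≡ 0 mod 23^3.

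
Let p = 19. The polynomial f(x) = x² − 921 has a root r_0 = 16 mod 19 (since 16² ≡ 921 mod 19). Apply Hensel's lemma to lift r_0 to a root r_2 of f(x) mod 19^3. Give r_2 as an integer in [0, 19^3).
r_2 = 5982 (mod 6859)

Hensel's recurrence: r_{i+1} = r_i − f(r_i)·(f′(r_i))^{-1} mod 19^{i+2}, with f′(x) = 2x. Iterate:
  r_0 = 16 (mod 19)
  r_1 = 206 (mod 361)
  r_2 = 5982 (mod 6859)
Final: r_2 = 5982, and one checks f(r_2) ≡ 0 mod 19^3.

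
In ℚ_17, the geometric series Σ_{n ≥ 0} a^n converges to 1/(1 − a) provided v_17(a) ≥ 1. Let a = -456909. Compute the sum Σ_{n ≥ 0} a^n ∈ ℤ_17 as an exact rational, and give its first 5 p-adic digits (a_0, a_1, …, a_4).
Σ a^n = 1/(1 − a) = 1/456910;  first 5 digits = (1, 0, 0, 9, 11)

v_17(a) = 3 ≥ 1, so the series converges in ℤ_17 to 1/(1 − a) = 1/(1 − (-456909)) = 1/456910. Expand this rational in ℤ_17: compute digits iteratively via d_i = x_i mod 17, x_{i+1} = (x_i − d_i)/17. The first 5 digits are (1, 0, 0, 9, 11).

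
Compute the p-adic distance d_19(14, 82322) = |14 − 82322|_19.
d_19(14, 82322) = 1/6859

Step 1 — x − y = 14 − 82322 = -82308. Step 2 — v_19(-82308) = 3 (factor: -82308 = −(19^3 · 12); the sign does not affect v_p). Step 3 — |x − y|_19 = 19^{-3} = 1/6859.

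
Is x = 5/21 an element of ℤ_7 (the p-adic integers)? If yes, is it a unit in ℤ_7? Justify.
x ∉ ℤ_7 (v_7(x) = -1 < 0)

ℤ_7 = {x ∈ ℚ_7 : v_7(x) ≥ 0} and ℤ_7^× = {x ∈ ℤ_7 : v_7(x) = 0}. Here v_7(5/21) = v_7(num) − v_7(den) = -1; compare against these criteria.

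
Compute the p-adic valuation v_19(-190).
v_19(-190) = 1

v_19(n) is the largest exponent k such that 19^k divides n. Factor out: -190 = -19^1 · 10. (Sign doesn't affect v_p.) So v_19(-190) = 1.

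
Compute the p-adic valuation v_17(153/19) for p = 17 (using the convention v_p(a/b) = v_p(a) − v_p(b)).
v_17(153/19) = 1

Factor powers of 17 from the numerator and denominator of the reduced fraction: 153 = 17^1 · 9 and 19 = 17^0 · 19. Apply v_p(a/b) = v_p(a) − v_p(b): v_17(153/19) = 1 − 0 = 1.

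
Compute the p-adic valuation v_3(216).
v_3(216) = 3

v_3(n) is the largest exponent k such that 3^k divides n. Factor out: 216 = 3^3 · 8. (Sign doesn't affect v_p.) So v_3(216) = 3.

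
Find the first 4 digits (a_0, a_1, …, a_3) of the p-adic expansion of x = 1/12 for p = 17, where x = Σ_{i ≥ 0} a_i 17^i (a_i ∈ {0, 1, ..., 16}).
(a_0, …, a_3) = (10, 15, 9, 15)

v_17(1/12) = 0 (numerator and denominator both coprime to 17), so x ∈ ℤ_17^×. Compute digits iteratively via a_i = x_i mod 17, x_{i+1} = (x_i − a_i)/17, with x_0 = x:
  x_0 = 1/12;  a_0 = 10;  x_1 = (x_0 − 10)/17 = -7/12
  x_1 = -7/12;  a_1 = 15;  x_2 = (x_1 − 15)/17 = -11/12
  x_2 = -11/12;  a_2 = 9;  x_3 = (x_2 − 9)/17 = -7/12
  x_3 = -7/12;  a_3 = 15;  x_4 = (x_3 − 15)/17 = -11/12
Digits: (10, 15, 9, 15).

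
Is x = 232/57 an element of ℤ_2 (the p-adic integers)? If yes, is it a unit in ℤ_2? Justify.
x ∈ ℤ_2 but not a unit; v_2(x) = 3 > 0

ℤ_2 = {x ∈ ℚ_2 : v_2(x) ≥ 0} and ℤ_2^× = {x ∈ ℤ_2 : v_2(x) = 0}. Here v_2(232/57) = v_2(num) − v_2(den) = 3; compare against these criteria.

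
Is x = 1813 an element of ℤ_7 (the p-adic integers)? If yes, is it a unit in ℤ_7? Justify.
x ∈ ℤ_7 but not a unit; v_7(x) = 2 > 0

ℤ_7 = {x ∈ ℚ_7 : v_7(x) ≥ 0} and ℤ_7^× = {x ∈ ℤ_7 : v_7(x) = 0}. Here v_7(1813) = v_7(num) − v_7(den) = 2; compare against these criteria.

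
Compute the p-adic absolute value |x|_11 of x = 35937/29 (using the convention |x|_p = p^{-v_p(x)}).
|35937/29|_11 = 1/1331

Step 1 — compute v_11(x) by factoring powers of 11 out of the numerator and denominator: v_11(35937/29) = 3. Step 2 — apply |x|_p = p^{-v_p(x)} = 11^{-3} = 1/1331.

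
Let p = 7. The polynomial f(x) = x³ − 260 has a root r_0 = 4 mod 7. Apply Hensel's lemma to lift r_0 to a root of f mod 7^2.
r_1 = 4 (mod 49)

Hensel: r_{i+1} = r_i − f(r_i)/f′(r_i) mod 7^{i+2}, where f′(x) = 3x². Iterate:
  r_0 = 4 (mod 7)
  r_1 = 4 (mod 49)
Final: r = 4 with f(r) ≡ 0 mod 7^2.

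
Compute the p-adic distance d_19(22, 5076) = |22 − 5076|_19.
d_19(22, 5076) = 1/361

Step 1 — x − y = 22 − 5076 = -5054. Step 2 — v_19(-5054) = 2 (factor: -5054 = −(19^2 · 14); the sign does not affect v_p). Step 3 — |x − y|_19 = 19^{-2} = 1/361.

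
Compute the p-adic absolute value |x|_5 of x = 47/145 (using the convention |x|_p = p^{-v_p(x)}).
|47/145|_5 = 5

Step 1 — compute v_5(x) by factoring powers of 5 out of the numerator and denominator: v_5(47/145) = -1. Step 2 — apply |x|_p = p^{-v_p(x)} = 5^{1} = 5.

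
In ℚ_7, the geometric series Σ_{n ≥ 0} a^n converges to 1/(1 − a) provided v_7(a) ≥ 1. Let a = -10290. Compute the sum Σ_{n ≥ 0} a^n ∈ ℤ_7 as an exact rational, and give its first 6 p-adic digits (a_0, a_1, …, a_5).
Σ a^n = 1/(1 − a) = 1/10291;  first 6 digits = (1, 0, 0, 5, 2, 6)

v_7(a) = 3 ≥ 1, so the series converges in ℤ_7 to 1/(1 − a) = 1/(1 − (-10290)) = 1/10291. Expand this rational in ℤ_7: compute digits iteratively via d_i = x_i mod 7, x_{i+1} = (x_i − d_i)/7. The first 6 digits are (1, 0, 0, 5, 2, 6).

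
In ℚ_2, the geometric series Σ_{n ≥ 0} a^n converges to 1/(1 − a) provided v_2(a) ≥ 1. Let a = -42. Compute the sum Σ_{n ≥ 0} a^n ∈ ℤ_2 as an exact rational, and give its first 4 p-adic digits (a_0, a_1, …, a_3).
Σ a^n = 1/(1 − a) = 1/43;  first 4 digits = (1, 1, 0, 0)

v_2(a) = 1 ≥ 1, so the series converges in ℤ_2 to 1/(1 − a) = 1/(1 − (-42)) = 1/43. Expand this rational in ℤ_2: compute digits iteratively via d_i = x_i mod 2, x_{i+1} = (x_i − d_i)/2. The first 4 digits are (1, 1, 0, 0).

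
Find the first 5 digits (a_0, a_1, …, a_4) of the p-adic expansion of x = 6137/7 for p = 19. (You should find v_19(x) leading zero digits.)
(a_0, …, a_4) = (0, 0, 16, 2, 8)

v_19(6137/7) = 2, so a_0 = ... = a_1 = 0. Factor out: x = 19^2 · u with u = 17/7 a unit in ℤ_19. Expand u iteratively via a_{v+i} = u_i mod 19, u_{i+1} = (u_i − a_{v+i})/19:
  u_0 = 17/7;  a_2 = 16;  u_1 = (u_0 − 16)/19 = -5/7
  u_1 = -5/7;  a_3 = 2;  u_2 = (u_1 − 2)/19 = -1/7
  u_2 = -1/7;  a_4 = 8;  u_3 = (u_2 − 8)/19 = -3/7
Digits: (0, 0, 16, 2, 8).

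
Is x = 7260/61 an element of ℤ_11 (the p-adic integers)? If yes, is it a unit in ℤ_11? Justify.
x ∈ ℤ_11 but not a unit; v_11(x) = 2 > 0

ℤ_11 = {x ∈ ℚ_11 : v_11(x) ≥ 0} and ℤ_11^× = {x ∈ ℤ_11 : v_11(x) = 0}. Here v_11(7260/61) = v_11(num) − v_11(den) = 2; compare against these criteria.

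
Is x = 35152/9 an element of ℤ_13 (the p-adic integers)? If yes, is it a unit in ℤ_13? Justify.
x ∈ ℤ_13 but not a unit; v_13(x) = 3 > 0

ℤ_13 = {x ∈ ℚ_13 : v_13(x) ≥ 0} and ℤ_13^× = {x ∈ ℤ_13 : v_13(x) = 0}. Here v_13(35152/9) = v_13(num) − v_13(den) = 3; compare against these criteria.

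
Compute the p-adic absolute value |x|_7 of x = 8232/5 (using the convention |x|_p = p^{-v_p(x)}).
|8232/5|_7 = 1/343

Step 1 — compute v_7(x) by factoring powers of 7 out of the numerator and denominator: v_7(8232/5) = 3. Step 2 — apply |x|_p = p^{-v_p(x)} = 7^{-3} = 1/343.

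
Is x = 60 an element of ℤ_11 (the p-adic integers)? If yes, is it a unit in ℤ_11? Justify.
x ∈ ℤ_11^× (unit); v_11(x) = 0

ℤ_11 = {x ∈ ℚ_11 : v_11(x) ≥ 0} and ℤ_11^× = {x ∈ ℤ_11 : v_11(x) = 0}. Here v_11(60) = v_11(num) − v_11(den) = 0; compare against these criteria.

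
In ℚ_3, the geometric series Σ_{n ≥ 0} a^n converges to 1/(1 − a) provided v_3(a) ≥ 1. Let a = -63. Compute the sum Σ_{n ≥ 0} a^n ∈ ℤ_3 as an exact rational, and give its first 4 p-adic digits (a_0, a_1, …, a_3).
Σ a^n = 1/(1 − a) = 1/64;  first 4 digits = (1, 0, 2, 0)

v_3(a) = 2 ≥ 1, so the series converges in ℤ_3 to 1/(1 − a) = 1/(1 − (-63)) = 1/64. Expand this rational in ℤ_3: compute digits iteratively via d_i = x_i mod 3, x_{i+1} = (x_i − d_i)/3. The first 4 digits are (1, 0, 2, 0).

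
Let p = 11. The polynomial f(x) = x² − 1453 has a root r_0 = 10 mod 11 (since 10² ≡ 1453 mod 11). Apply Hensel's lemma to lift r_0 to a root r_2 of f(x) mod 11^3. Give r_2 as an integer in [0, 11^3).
r_2 = 604 (mod 1331)

Hensel's recurrence: r_{i+1} = r_i − f(r_i)·(f′(r_i))^{-1} mod 11^{i+2}, with f′(x) = 2x. Iterate:
  r_0 = 10 (mod 11)
  r_1 = 120 (mod 121)
  r_2 = 604 (mod 1331)
Final: r_2 = 604, and one checks f(r_2) ≡ 0 mod 11^3.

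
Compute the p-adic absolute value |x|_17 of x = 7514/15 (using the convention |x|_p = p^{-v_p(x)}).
|7514/15|_17 = 1/289

Step 1 — compute v_17(x) by factoring powers of 17 out of the numerator and denominator: v_17(7514/15) = 2. Step 2 — apply |x|_p = p^{-v_p(x)} = 17^{-2} = 1/289.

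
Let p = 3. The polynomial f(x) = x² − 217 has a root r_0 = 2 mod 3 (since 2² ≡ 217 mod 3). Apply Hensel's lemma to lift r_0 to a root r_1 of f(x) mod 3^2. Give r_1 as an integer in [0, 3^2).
r_1 = 8 (mod 9)

Hensel's recurrence: r_{i+1} = r_i − f(r_i)·(f′(r_i))^{-1} mod 3^{i+2}, with f′(x) = 2x. Iterate:
  r_0 = 2 (mod 3)
  r_1 = 8 (mod 9)
Final: r_1 = 8, and one checks f(r_1) ≡ 0 mod 3^2.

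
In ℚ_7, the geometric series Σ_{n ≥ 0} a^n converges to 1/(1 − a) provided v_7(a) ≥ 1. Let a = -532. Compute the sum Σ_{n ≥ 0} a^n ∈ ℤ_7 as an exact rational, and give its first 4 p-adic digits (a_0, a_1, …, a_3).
Σ a^n = 1/(1 − a) = 1/533;  first 4 digits = (1, 1, 4, 5)

v_7(a) = 1 ≥ 1, so the series converges in ℤ_7 to 1/(1 − a) = 1/(1 − (-532)) = 1/533. Expand this rational in ℤ_7: compute digits iteratively via d_i = x_i mod 7, x_{i+1} = (x_i − d_i)/7. The first 4 digits are (1, 1, 4, 5).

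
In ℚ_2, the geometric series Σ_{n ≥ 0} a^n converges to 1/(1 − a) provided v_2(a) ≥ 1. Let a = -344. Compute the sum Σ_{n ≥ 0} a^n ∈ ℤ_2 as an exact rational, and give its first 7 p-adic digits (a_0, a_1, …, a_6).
Σ a^n = 1/(1 − a) = 1/345;  first 7 digits = (1, 0, 0, 1, 0, 1, 1)

v_2(a) = 3 ≥ 1, so the series converges in ℤ_2 to 1/(1 − a) = 1/(1 − (-344)) = 1/345. Expand this rational in ℤ_2: compute digits iteratively via d_i = x_i mod 2, x_{i+1} = (x_i − d_i)/2. The first 7 digits are (1, 0, 0, 1, 0, 1, 1).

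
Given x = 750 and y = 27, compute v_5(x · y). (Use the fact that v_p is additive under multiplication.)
v_5(20250) = 3

v_p(x) = 3 (factor: 750 = 5^3 · 6); v_p(y) = 0 (factor: 27 = 5^0 · 27). Additivity: v_p(xy) = v_p(x) + v_p(y) = 3 + 0 = 3. (Direct check: xy = 20250 = 5^3 · (162).)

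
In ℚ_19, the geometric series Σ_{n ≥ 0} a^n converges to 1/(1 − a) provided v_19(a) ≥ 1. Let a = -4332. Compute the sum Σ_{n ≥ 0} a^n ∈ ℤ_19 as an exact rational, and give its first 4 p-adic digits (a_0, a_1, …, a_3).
Σ a^n = 1/(1 − a) = 1/4333;  first 4 digits = (1, 0, 7, 18)

v_19(a) = 2 ≥ 1, so the series converges in ℤ_19 to 1/(1 − a) = 1/(1 − (-4332)) = 1/4333. Expand this rational in ℤ_19: compute digits iteratively via d_i = x_i mod 19, x_{i+1} = (x_i − d_i)/19. The first 4 digits are (1, 0, 7, 18).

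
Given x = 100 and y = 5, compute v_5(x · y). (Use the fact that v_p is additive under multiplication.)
v_5(500) = 3

v_p(x) = 2 (factor: 100 = 5^2 · 4); v_p(y) = 1 (factor: 5 = 5^1 · 1). Additivity: v_p(xy) = v_p(x) + v_p(y) = 2 + 1 = 3. (Direct check: xy = 500 = 5^3 · (4).)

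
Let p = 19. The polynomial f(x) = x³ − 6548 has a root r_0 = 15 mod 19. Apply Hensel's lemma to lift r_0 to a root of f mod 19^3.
r_2 = 4556 (mod 6859)

Hensel: r_{i+1} = r_i − f(r_i)/f′(r_i) mod 19^{i+2}, where f′(x) = 3x². Iterate:
  r_0 = 15 (mod 19)
  r_1 = 224 (mod 361)
  r_2 = 4556 (mod 6859)
Final: r = 4556 with f(r) ≡ 0 mod 19^3.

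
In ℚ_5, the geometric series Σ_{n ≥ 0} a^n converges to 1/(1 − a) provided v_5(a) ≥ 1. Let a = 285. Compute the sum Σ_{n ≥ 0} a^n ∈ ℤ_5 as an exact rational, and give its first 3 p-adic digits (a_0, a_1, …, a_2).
Σ a^n = 1/(1 − a) = -1/284;  first 3 digits = (1, 2, 0)

v_5(a) = 1 ≥ 1, so the series converges in ℤ_5 to 1/(1 − a) = 1/(1 − 285) = -1/284. Expand this rational in ℤ_5: compute digits iteratively via d_i = x_i mod 5, x_{i+1} = (x_i − d_i)/5. The first 3 digits are (1, 2, 0).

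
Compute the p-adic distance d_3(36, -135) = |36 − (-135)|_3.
d_3(36, -135) = 1/9

Step 1 — x − y = 36 − (-135) = 171. Step 2 — v_3(171) = 2 (factor: 171 = (3^2 · 19); the sign does not affect v_p). Step 3 — |x − y|_3 = 3^{-2} = 1/9.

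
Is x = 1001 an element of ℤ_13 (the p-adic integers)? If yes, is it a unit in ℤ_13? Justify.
x ∈ ℤ_13 but not a unit; v_13(x) = 1 > 0

ℤ_13 = {x ∈ ℚ_13 : v_13(x) ≥ 0} and ℤ_13^× = {x ∈ ℤ_13 : v_13(x) = 0}. Here v_13(1001) = v_13(num) − v_13(den) = 1; compare against these criteria.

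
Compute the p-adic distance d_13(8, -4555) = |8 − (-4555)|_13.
d_13(8, -4555) = 1/169

Step 1 — x − y = 8 − (-4555) = 4563. Step 2 — v_13(4563) = 2 (factor: 4563 = (13^2 · 27); the sign does not affect v_p). Step 3 — |x − y|_13 = 13^{-2} = 1/169.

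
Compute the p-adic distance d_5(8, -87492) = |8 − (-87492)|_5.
d_5(8, -87492) = 1/3125

Step 1 — x − y = 8 − (-87492) = 87500. Step 2 — v_5(87500) = 5 (factor: 87500 = (5^5 · 28); the sign does not affect v_p). Step 3 — |x − y|_5 = 5^{-5} = 1/3125.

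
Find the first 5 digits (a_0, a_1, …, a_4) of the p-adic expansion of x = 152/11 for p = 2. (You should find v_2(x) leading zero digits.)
(a_0, …, a_4) = (0, 0, 0, 1, 0)

v_2(152/11) = 3, so a_0 = ... = a_2 = 0. Factor out: x = 2^3 · u with u = 19/11 a unit in ℤ_2. Expand u iteratively via a_{v+i} = u_i mod 2, u_{i+1} = (u_i − a_{v+i})/2:
  u_0 = 19/11;  a_3 = 1;  u_1 = (u_0 − 1)/2 = 4/11
  u_1 = 4/11;  a_4 = 0;  u_2 = (u_1 − 0)/2 = 2/11
Digits: (0, 0, 0, 1, 0).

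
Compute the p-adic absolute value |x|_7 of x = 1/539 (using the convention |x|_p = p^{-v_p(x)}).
|1/539|_7 = 49

Step 1 — compute v_7(x) by factoring powers of 7 out of the numerator and denominator: v_7(1/539) = -2. Step 2 — apply |x|_p = p^{-v_p(x)} = 7^{2} = 49.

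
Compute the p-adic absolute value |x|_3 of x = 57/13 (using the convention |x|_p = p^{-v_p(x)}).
|57/13|_3 = 1/3

Step 1 — compute v_3(x) by factoring powers of 3 out of the numerator and denominator: v_3(57/13) = 1. Step 2 — apply |x|_p = p^{-v_p(x)} = 3^{-1} = 1/3.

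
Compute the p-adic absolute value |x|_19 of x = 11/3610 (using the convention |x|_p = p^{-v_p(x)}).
|11/3610|_19 = 361

Step 1 — compute v_19(x) by factoring powers of 19 out of the numerator and denominator: v_19(11/3610) = -2. Step 2 — apply |x|_p = p^{-v_p(x)} = 19^{2} = 361.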